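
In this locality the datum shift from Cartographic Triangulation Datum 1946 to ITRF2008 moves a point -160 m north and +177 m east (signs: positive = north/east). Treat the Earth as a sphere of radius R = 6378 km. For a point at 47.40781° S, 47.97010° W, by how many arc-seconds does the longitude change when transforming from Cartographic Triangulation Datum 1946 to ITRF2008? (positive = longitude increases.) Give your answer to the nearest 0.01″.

At latitude -47.40781°, cos φ = 0.676776.
One radian of longitude at latitude φ spans R cos φ, so Δλ = ΔE / (R cos φ) = 177.0 / (6378000 × 0.676776) = 4.1006e-05 rad = 8.458″.

Δλ = 8.46″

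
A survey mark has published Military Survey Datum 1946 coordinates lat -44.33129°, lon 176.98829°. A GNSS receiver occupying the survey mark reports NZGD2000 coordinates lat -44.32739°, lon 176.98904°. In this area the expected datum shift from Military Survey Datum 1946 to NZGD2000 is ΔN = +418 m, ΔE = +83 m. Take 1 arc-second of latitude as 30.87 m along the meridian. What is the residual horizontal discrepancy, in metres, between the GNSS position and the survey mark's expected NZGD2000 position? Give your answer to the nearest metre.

28 m

Observed coordinate differences: Δφ = +0.00390°, Δλ = +0.00075°.
Converting to metres (1° lat = 111132 m, cos φ = 0.715311): observed ΔN = 433.4 m, observed ΔE = 59.6 m.
Subtracting the expected shift leaves a residual of 433.4 − (418) = 15.4 m north and 59.6 − (83) = -23.4 m east.
Residual distance = √(15.4² + (-23.4)²) = 28.0 m.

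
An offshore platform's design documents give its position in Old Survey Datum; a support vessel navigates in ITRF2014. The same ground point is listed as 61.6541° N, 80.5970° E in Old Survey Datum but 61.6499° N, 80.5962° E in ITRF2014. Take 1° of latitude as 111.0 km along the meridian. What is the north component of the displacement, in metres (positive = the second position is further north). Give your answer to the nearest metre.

ΔN = -466 m

Δφ = 61.6499° − 61.6541° = -0.0042°; Δλ = 80.5962° − 80.5970° = -0.0008°.
ΔN = Δφ × 111000 = -466.2 m; ΔE = Δλ × 111000 × cos(61.6541°) = -0.0008 × 111000 × 0.474793 = -42.2 m.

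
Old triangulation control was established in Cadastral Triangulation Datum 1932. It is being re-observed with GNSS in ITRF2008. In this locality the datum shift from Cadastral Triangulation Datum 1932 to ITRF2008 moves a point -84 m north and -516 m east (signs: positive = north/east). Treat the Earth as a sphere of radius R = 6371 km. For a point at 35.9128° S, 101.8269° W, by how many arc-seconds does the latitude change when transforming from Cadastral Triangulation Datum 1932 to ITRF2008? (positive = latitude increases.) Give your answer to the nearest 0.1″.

On a sphere of radius R, 1 rad of latitude = R, so Δφ = ΔN / R = -84.0 / 6371000 = -1.3185e-05 rad = -2.720″.

Δφ = -2.7″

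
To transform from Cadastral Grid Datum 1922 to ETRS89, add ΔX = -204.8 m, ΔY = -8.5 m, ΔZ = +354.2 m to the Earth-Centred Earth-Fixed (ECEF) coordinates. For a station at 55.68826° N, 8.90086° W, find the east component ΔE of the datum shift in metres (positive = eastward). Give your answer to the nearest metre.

At φ = 55.68826°, λ = -8.90086°: sin φ = 0.825983, cos φ = 0.563695, sin λ = -0.154725, cos λ = 0.987958.
ΔE = −sin λ·ΔX + cos λ·ΔY = −(-0.154725)·(-204.8) + (0.987958)·(-8.5) = -40.09 m.

ΔE = -40 m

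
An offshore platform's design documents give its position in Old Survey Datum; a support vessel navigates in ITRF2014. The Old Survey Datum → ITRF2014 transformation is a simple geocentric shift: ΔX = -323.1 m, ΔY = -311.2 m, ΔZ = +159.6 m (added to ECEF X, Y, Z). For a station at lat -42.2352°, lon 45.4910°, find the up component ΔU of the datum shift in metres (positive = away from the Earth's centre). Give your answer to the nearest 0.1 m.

At φ = -42.2352°, λ = 45.4910°: sin φ = -0.672176, cos φ = 0.740392, sin λ = 0.713140, cos λ = 0.701021.
ΔU = cos φ cos λ·ΔX + cos φ sin λ·ΔY + sin φ·ΔZ = (0.740392)(0.701021)(-323.1) + (0.740392)(0.713140)(-311.2) + (-0.672176)(159.6) = -439.29 m.

ΔU = -439.3 m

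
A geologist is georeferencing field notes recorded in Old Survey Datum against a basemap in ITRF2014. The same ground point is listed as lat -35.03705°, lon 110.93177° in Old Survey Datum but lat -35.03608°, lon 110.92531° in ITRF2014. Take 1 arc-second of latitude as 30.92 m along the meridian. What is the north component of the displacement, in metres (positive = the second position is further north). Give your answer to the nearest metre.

Δφ = -35.03608° − -35.03705° = +0.00097°; Δλ = 110.92531° − 110.93177° = -0.00646°.
1° of latitude = 3600 × 30.92 = 111312 m.
ΔN = Δφ × 111312 = 108.0 m; ΔE = Δλ × 111312 × cos(-35.03705°) = -0.00646 × 111312 × 0.818781 = -588.8 m.

ΔN = 108 m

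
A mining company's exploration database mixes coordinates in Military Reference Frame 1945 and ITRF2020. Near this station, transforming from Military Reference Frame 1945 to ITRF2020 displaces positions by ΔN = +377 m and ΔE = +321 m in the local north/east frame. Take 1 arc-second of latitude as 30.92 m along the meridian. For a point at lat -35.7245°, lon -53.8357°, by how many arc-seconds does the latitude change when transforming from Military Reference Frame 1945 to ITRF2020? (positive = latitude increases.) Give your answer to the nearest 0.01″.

1″ of latitude = 30.92 m, so Δφ = 377.0 / 30.92 = 12.193″.

Δφ = 12.19″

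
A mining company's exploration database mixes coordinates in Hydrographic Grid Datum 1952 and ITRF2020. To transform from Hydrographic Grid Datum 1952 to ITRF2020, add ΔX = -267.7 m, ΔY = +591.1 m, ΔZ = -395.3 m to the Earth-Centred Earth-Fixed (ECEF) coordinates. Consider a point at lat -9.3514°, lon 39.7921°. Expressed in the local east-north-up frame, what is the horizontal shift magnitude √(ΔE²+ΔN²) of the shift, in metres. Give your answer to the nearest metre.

723 m

At φ = -9.3514°, λ = 39.7921°: sin φ = -0.162489, cos φ = 0.986710, sin λ = 0.640004, cos λ = 0.768372.
ΔE = −sin λ·ΔX + cos λ·ΔY = −(0.640004)·(-267.7) + (0.768372)·(591.1) = 625.51 m.
ΔN = −sin φ cos λ·ΔX − sin φ sin λ·ΔY + cos φ·ΔZ = −(-0.162489)(0.768372)(-267.7) − (-0.162489)(0.640004)(591.1) + (0.986710)(-395.3) = -362.00 m.
Horizontal magnitude = √(ΔE² + ΔN²) = √(625.51² + (-362.00)²) = 722.71 m.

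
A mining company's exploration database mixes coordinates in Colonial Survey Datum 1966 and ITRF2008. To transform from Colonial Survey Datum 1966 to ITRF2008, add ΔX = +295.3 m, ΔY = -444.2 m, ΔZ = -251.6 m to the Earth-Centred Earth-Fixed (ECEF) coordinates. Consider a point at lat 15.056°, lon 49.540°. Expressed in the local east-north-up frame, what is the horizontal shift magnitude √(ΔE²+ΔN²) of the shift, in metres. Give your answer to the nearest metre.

At φ = 15.056°, λ = 49.540°: sin φ = 0.259763, cos φ = 0.965672, sin λ = 0.760859, cos λ = 0.648917.
ΔE = −sin λ·ΔX + cos λ·ΔY = −(0.760859)·(295.3) + (0.648917)·(-444.2) = -512.93 m.
ΔN = −sin φ cos λ·ΔX − sin φ sin λ·ΔY + cos φ·ΔZ = −(0.259763)(0.648917)(295.3) − (0.259763)(0.760859)(-444.2) + (0.965672)(-251.6) = -204.95 m.
Horizontal magnitude = √(ΔE² + ΔN²) = √((-512.93)² + (-204.95)²) = 552.36 m.

552 m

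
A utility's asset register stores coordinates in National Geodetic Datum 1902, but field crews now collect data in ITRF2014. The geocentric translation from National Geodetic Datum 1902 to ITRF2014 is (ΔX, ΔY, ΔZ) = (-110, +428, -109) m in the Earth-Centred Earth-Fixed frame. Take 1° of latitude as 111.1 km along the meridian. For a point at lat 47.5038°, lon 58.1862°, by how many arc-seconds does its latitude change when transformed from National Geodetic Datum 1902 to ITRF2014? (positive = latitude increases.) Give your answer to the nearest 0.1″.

Δφ = -9.7″

sin φ = 0.737322, cos φ = 0.675541, sin λ = 0.849766, cos λ = 0.527160.
North component: ΔN = −sin φ cos λ·ΔX − sin φ sin λ·ΔY + cos φ·ΔZ = −(0.737322)(0.527160)(-110) − (0.737322)(0.849766)(428) + (0.675541)(-109) = -299.04 m.
1° of latitude spans 111100 m, so Δφ = -299.04 / 111100 × 3600 = -9.690″.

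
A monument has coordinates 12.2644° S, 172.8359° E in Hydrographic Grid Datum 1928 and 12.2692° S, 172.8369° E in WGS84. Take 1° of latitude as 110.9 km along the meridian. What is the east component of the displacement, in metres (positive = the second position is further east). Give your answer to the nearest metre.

ΔE = 108 m

Δφ = -12.2692° − -12.2644° = -0.0048°; Δλ = 172.8369° − 172.8359° = +0.0010°.
ΔN = Δφ × 110900 = -532.3 m; ΔE = Δλ × 110900 × cos(-12.2644°) = +0.0010 × 110900 × 0.977178 = 108.4 m.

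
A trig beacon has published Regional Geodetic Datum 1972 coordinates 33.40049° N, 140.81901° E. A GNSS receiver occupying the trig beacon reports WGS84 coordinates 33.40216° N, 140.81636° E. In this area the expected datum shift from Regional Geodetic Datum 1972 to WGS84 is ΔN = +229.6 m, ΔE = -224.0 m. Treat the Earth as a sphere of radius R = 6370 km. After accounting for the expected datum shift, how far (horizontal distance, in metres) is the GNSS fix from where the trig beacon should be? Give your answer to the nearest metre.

Observed coordinate differences: Δφ = +0.00167°, Δλ = -0.00265°.
Converting to metres (1° lat = 111177 m, cos φ = 0.834843): observed ΔN = 185.7 m, observed ΔE = -246.0 m.
Subtracting the expected shift leaves a residual of 185.7 − (229.6) = -43.9 m north and -246.0 − (-224.0) = -22.0 m east.
Residual distance = √((-43.9)² + (-22.0)²) = 49.1 m.

49 m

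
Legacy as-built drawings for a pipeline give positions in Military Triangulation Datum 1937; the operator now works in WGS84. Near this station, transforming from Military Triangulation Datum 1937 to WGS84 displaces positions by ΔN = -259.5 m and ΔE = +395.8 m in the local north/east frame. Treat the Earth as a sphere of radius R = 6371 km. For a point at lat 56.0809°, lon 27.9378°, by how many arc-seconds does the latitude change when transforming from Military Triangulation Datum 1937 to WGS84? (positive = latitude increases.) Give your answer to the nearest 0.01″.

Δφ = -8.40″

On a sphere of radius R, 1 rad of latitude = R, so Δφ = ΔN / R = -259.5 / 6371000 = -4.0731e-05 rad = -8.401″.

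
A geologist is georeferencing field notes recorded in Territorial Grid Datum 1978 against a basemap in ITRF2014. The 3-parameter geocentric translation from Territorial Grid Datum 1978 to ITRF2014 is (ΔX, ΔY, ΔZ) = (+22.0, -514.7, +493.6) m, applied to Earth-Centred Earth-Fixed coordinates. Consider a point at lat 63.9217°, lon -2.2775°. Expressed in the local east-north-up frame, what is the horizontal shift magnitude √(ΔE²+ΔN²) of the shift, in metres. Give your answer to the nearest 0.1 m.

543.7 m

The local east axis at (φ, λ) is (−sin λ, cos λ, 0), so ΔE = −sin(-2.2775°)·22.0 + cos(-2.2775°)·(-514.7) = -513.42 m.
The local north axis is (−sin φ cos λ, −sin φ sin λ, cos φ), giving ΔN = -19.745 − 18.372 + 216.986 = 178.87 m.
Horizontal magnitude = √(ΔE² + ΔN²) = √((-513.42)² + 178.87²) = 543.69 m.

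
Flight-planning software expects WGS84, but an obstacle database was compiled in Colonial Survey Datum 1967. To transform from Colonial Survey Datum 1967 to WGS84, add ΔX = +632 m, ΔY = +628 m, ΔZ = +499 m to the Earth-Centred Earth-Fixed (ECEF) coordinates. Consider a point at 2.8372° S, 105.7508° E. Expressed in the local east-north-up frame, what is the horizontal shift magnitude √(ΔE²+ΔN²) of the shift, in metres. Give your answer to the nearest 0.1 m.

936.3 m

The local east axis at (φ, λ) is (−sin λ, cos λ, 0), so ΔE = −sin(105.7508°)·632 + cos(105.7508°)·628 = -778.74 m.
The local north axis is (−sin φ cos λ, −sin φ sin λ, cos φ), giving ΔN = -8.492 + 29.918 + 498.388 = 519.81 m.
Horizontal magnitude = √(ΔE² + ΔN²) = √((-778.74)² + 519.81²) = 936.29 m.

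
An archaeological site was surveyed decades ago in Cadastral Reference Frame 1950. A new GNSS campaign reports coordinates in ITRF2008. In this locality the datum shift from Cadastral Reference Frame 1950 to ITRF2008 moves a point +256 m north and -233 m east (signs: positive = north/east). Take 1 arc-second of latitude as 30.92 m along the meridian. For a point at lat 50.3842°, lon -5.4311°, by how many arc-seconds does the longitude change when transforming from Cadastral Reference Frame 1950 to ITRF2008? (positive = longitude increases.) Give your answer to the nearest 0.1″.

Δλ = -11.8″

At latitude 50.3842°, cos φ = 0.637636.
1″ of longitude at this latitude = 30.92 × cos φ = 19.7157 m, so Δλ = -233.0 / 19.7157 = -11.818″.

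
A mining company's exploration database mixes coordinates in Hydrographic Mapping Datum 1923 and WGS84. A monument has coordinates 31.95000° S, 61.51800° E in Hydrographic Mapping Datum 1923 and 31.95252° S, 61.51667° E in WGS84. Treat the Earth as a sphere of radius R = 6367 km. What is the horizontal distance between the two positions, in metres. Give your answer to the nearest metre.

Δφ = -31.95252° − -31.95000° = -0.00252°; Δλ = 61.51667° − 61.51800° = -0.00133°.
1° along a meridian = πR/180 = 111125 m.
ΔN = Δφ × 111125 = -280.0 m; ΔE = Δλ × 111125 × cos(-31.95000°) = -0.00133 × 111125 × 0.848510 = -125.4 m.
Distance = √(ΔE² + ΔN²) = √((-125.4)² + (-280.0)²) = 306.8 m.

307 m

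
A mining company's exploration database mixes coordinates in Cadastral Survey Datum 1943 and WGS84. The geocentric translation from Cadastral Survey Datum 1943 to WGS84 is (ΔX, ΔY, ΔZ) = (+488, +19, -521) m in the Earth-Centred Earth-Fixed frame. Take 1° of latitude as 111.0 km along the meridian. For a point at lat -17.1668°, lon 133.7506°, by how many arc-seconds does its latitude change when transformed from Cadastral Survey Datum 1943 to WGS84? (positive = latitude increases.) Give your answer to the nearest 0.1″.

sin φ = -0.295154, cos φ = 0.955450, sin λ = 0.722357, cos λ = -0.691521.
North component: ΔN = −sin φ cos λ·ΔX − sin φ sin λ·ΔY + cos φ·ΔZ = −(-0.295154)(-0.691521)(488) − (-0.295154)(0.722357)(19) + (0.955450)(-521) = -593.34 m.
1° of latitude spans 111000 m, so Δφ = -593.34 / 111000 × 3600 = -19.244″.

Δφ = -19.2″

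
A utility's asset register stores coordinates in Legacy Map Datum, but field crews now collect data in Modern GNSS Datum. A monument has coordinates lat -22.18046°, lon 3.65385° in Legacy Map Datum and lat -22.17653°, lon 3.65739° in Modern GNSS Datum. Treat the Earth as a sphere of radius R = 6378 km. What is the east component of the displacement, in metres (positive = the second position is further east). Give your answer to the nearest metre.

Δφ = -22.17653° − -22.18046° = +0.00393°; Δλ = 3.65739° − 3.65385° = +0.00354°.
1° along a meridian = πR/180 = 111317 m.
ΔN = Δφ × 111317 = 437.5 m; ΔE = Δλ × 111317 × cos(-22.18046°) = +0.00354 × 111317 × 0.925999 = 364.9 m.

ΔE = 365 m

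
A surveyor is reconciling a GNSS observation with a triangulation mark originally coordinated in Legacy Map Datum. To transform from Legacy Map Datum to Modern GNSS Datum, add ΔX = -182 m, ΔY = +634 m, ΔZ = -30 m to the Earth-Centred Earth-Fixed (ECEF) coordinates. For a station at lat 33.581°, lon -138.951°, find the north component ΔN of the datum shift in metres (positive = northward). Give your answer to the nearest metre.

At φ = 33.581°, λ = -138.951°: sin φ = 0.553115, cos φ = 0.833105, sin λ = -0.656704, cos λ = -0.754148.
ΔN = −sin φ cos λ·ΔX − sin φ sin λ·ΔY + cos φ·ΔZ = −(0.553115)(-0.754148)(-182) − (0.553115)(-0.656704)(634) + (0.833105)(-30) = 129.38 m.

ΔN = 129 m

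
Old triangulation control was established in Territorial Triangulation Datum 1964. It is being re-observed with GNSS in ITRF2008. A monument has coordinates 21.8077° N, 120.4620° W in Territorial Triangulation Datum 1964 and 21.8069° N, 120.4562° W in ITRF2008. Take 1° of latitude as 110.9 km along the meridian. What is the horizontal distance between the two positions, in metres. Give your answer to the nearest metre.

Δφ = 21.8069° − 21.8077° = -0.0008°; Δλ = -120.4562° − -120.4620° = +0.0058°.
ΔN = Δφ × 110900 = -88.7 m; ΔE = Δλ × 110900 × cos(21.8077°) = +0.0058 × 110900 × 0.928436 = 597.2 m.
Distance = √(ΔE² + ΔN²) = √(597.2² + (-88.7)²) = 603.7 m.

604 m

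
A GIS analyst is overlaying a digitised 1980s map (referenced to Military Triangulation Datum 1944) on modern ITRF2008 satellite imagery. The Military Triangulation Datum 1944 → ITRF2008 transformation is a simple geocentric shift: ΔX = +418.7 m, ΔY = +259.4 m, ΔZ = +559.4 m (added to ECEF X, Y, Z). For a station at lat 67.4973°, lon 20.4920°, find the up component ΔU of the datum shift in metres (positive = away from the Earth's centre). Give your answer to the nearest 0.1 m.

ΔU = 701.7 m

The local up (radial) axis is (cos φ cos λ, cos φ sin λ, sin φ), giving ΔU = 150.107 + 34.755 + 516.808 = 701.67 m.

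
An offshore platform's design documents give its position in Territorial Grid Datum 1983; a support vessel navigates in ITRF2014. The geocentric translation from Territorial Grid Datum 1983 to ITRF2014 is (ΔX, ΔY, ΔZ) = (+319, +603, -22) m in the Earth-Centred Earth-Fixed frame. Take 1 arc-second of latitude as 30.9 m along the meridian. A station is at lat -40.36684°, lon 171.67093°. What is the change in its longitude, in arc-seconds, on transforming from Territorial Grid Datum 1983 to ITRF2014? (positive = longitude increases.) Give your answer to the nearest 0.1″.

Δλ = -27.3″

sin φ = -0.647679, cos φ = 0.761913, sin λ = 0.144858, cos λ = -0.989452.
East component: ΔE = −sin λ·ΔX + cos λ·ΔY = −(0.144858)(319) + (-0.989452)(603) = -642.85 m.
1° of latitude spans 3600 × 30.90 = 111240 m; at latitude φ, 1° of longitude spans that × cos φ = 84755.2 m, so Δλ = -642.85 / 84755.2 × 3600 = -27.305″.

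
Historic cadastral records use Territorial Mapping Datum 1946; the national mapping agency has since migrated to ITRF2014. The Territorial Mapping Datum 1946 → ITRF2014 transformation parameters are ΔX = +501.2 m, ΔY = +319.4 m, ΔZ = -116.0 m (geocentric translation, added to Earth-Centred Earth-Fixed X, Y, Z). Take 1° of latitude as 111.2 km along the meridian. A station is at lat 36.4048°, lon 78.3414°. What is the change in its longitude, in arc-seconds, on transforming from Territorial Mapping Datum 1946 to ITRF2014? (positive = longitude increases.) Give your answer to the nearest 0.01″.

sin φ = 0.593486, cos φ = 0.804844, sin λ = 0.979369, cos λ = 0.202080.
East component: ΔE = −sin λ·ΔX + cos λ·ΔY = −(0.979369)(501.2) + (0.202080)(319.4) = -426.32 m.
1° of latitude spans 111200 m; at latitude φ, 1° of longitude spans that × cos φ = 89498.7 m, so Δλ = -426.32 / 89498.7 × 3600 = -17.148″.

Δλ = -17.15″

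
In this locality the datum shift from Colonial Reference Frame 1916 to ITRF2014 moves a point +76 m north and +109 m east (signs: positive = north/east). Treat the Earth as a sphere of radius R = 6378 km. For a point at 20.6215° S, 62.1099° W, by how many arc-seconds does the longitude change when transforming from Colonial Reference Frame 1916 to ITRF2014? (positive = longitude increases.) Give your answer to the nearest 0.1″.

Δλ = 3.8″

At latitude -20.6215°, cos φ = 0.935927.
One radian of longitude at latitude φ spans R cos φ, so Δλ = ΔE / (R cos φ) = 109.0 / (6378000 × 0.935927) = 1.8260e-05 rad = 3.766″.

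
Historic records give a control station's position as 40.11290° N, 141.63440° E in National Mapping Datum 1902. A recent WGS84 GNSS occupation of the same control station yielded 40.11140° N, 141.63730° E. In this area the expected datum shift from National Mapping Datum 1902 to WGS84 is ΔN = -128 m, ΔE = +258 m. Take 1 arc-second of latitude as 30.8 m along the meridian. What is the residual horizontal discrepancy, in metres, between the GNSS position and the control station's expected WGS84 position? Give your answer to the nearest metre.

40 m

Observed coordinate differences: Δφ = -0.00150°, Δλ = +0.00290°.
Converting to metres (1° lat = 110880 m, cos φ = 0.764776): observed ΔN = -166.3 m, observed ΔE = 245.9 m.
Subtracting the expected shift leaves a residual of -166.3 − (-128) = -38.3 m north and 245.9 − (258) = -12.1 m east.
Residual distance = √((-38.3)² + (-12.1)²) = 40.2 m.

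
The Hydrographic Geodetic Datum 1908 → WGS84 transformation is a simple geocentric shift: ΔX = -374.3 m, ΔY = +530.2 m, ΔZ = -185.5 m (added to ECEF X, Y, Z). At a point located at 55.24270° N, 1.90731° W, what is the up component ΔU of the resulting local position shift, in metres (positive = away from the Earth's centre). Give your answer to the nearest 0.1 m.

ΔU = -375.7 m

At φ = 55.24270°, λ = -1.90731°: sin φ = 0.821574, cos φ = 0.570101, sin λ = -0.033283, cos λ = 0.999446.
ΔU = cos φ cos λ·ΔX + cos φ sin λ·ΔY + sin φ·ΔZ = (0.570101)(0.999446)(-374.3) + (0.570101)(-0.033283)(530.2) + (0.821574)(-185.5) = -375.73 m.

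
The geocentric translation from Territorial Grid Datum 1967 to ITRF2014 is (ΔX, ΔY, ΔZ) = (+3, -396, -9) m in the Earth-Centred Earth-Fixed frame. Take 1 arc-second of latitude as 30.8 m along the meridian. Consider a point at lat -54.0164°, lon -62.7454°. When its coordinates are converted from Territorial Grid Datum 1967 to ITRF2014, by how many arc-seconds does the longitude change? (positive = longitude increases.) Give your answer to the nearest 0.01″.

sin φ = -0.809185, cos φ = 0.587554, sin λ = -0.888980, cos λ = 0.457945.
East component: ΔE = −sin λ·ΔX + cos λ·ΔY = −(-0.888980)(3) + (0.457945)(-396) = -178.68 m.
1° of latitude spans 3600 × 30.80 = 110880 m; at latitude φ, 1° of longitude spans that × cos φ = 65147.9 m, so Δλ = -178.68 / 65147.9 × 3600 = -9.874″.

Δλ = -9.87″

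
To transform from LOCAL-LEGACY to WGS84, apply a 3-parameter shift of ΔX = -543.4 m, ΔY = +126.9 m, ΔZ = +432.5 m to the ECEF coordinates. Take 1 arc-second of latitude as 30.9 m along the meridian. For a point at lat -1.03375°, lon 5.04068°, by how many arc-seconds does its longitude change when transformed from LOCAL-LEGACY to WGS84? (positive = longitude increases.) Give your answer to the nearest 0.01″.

sin φ = -0.018041, cos φ = 0.999837, sin λ = 0.087863, cos λ = 0.996133.
East component: ΔE = −sin λ·ΔX + cos λ·ΔY = −(0.087863)(-543.4) + (0.996133)(126.9) = 174.15 m.
1° of latitude spans 3600 × 30.90 = 111240 m; at latitude φ, 1° of longitude spans that × cos φ = 111221.9 m, so Δλ = 174.15 / 111221.9 × 3600 = 5.637″.

Δλ = 5.64″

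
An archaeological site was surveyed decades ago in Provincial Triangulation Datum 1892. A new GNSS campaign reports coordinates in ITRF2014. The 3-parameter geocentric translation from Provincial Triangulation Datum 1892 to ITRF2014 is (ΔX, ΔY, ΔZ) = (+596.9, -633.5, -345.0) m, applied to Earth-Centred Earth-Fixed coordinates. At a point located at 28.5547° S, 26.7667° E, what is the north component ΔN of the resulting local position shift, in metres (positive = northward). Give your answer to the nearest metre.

At φ = -28.5547°, λ = 26.7667°: sin φ = -0.477998, cos φ = 0.878361, sin λ = 0.450359, cos λ = 0.892848.
ΔN = −sin φ cos λ·ΔX − sin φ sin λ·ΔY + cos φ·ΔZ = −(-0.477998)(0.892848)(596.9) − (-0.477998)(0.450359)(-633.5) + (0.878361)(-345.0) = -184.66 m.

ΔN = -185 m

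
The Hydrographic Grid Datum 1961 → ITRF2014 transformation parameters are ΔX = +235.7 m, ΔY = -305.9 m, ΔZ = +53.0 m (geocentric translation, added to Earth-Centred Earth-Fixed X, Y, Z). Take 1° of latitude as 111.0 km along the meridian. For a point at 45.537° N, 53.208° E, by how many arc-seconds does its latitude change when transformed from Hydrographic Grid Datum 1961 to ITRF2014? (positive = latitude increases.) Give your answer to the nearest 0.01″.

Δφ = 3.61″

sin φ = 0.713703, cos φ = 0.700449, sin λ = 0.800815, cos λ = 0.598912.
North component: ΔN = −sin φ cos λ·ΔX − sin φ sin λ·ΔY + cos φ·ΔZ = −(0.713703)(0.598912)(235.7) − (0.713703)(0.800815)(-305.9) + (0.700449)(53.0) = 111.21 m.
1° of latitude spans 111000 m, so Δφ = 111.21 / 111000 × 3600 = 3.607″.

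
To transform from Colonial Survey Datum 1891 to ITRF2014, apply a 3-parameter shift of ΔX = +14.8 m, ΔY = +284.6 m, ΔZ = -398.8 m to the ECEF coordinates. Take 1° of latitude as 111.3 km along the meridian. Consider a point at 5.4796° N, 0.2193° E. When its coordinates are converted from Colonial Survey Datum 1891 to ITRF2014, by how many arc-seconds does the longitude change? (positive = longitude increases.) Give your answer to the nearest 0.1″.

sin φ = 0.095491, cos φ = 0.995430, sin λ = 0.003827, cos λ = 0.999993.
East component: ΔE = −sin λ·ΔX + cos λ·ΔY = −(0.003827)(14.8) + (0.999993)(284.6) = 284.54 m.
1° of latitude spans 111300 m; at latitude φ, 1° of longitude spans that × cos φ = 110791.4 m, so Δλ = 284.54 / 110791.4 × 3600 = 9.246″.

Δλ = 9.2″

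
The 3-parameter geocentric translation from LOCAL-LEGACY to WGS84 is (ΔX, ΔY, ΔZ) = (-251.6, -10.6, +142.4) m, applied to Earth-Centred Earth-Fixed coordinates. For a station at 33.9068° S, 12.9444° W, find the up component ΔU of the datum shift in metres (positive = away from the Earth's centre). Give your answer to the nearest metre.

The local up (radial) axis is (cos φ cos λ, cos φ sin λ, sin φ), giving ΔU = -203.508 + 1.971 − 79.437 = -280.97 m.

ΔU = -281 m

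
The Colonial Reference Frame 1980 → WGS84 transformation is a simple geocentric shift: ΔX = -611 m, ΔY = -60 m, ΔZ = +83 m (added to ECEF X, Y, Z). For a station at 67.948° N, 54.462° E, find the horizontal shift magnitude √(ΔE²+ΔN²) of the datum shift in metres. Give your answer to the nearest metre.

At φ = 67.948°, λ = 54.462°: sin φ = 0.926843, cos φ = 0.375448, sin λ = 0.813730, cos λ = 0.581243.
ΔE = −sin λ·ΔX + cos λ·ΔY = −(0.813730)·(-611) + (0.581243)·(-60) = 462.31 m.
ΔN = −sin φ cos λ·ΔX − sin φ sin λ·ΔY + cos φ·ΔZ = −(0.926843)(0.581243)(-611) − (0.926843)(0.813730)(-60) + (0.375448)(83) = 405.57 m.
Horizontal magnitude = √(ΔE² + ΔN²) = √(462.31² + 405.57²) = 615.00 m.

615 m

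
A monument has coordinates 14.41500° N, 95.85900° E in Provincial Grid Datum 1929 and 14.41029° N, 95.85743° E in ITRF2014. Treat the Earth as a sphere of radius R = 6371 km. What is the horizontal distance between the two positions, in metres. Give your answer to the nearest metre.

550 m

Δφ = 14.41029° − 14.41500° = -0.00471°; Δλ = 95.85743° − 95.85900° = -0.00157°.
1° along a meridian = πR/180 = 111195 m.
ΔN = Δφ × 111195 = -523.7 m; ΔE = Δλ × 111195 × cos(14.41500°) = -0.00157 × 111195 × 0.968518 = -169.1 m.
Distance = √(ΔE² + ΔN²) = √((-169.1)² + (-523.7)²) = 550.3 m.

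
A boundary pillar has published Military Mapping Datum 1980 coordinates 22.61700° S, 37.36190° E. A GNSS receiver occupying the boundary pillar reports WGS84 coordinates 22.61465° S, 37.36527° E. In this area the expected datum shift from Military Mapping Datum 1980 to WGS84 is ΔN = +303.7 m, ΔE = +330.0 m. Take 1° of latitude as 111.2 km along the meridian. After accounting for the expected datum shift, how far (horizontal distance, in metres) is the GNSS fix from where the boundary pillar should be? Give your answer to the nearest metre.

Observed coordinate differences: Δφ = +0.00235°, Δλ = +0.00337°.
Converting to metres (1° lat = 111200 m, cos φ = 0.923096): observed ΔN = 261.3 m, observed ΔE = 345.9 m.
Subtracting the expected shift leaves a residual of 261.3 − (303.7) = -42.4 m north and 345.9 − (330.0) = 15.9 m east.
Residual distance = √((-42.4)² + 15.9²) = 45.3 m.

45 m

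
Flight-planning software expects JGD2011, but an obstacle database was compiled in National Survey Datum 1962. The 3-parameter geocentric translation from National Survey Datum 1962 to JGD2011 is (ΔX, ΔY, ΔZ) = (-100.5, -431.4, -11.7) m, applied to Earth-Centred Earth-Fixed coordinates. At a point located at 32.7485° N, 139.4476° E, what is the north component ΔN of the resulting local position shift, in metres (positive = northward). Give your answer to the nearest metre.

ΔN = 101 m

At φ = 32.7485°, λ = 139.4476°: sin φ = 0.540952, cos φ = 0.841053, sin λ = 0.650143, cos λ = -0.759812.
ΔN = −sin φ cos λ·ΔX − sin φ sin λ·ΔY + cos φ·ΔZ = −(0.540952)(-0.759812)(-100.5) − (0.540952)(0.650143)(-431.4) + (0.841053)(-11.7) = 100.57 m.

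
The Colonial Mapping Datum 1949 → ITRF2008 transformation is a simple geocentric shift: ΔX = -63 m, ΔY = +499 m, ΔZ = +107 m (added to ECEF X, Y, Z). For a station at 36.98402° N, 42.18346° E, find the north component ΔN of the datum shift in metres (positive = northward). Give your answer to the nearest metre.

The local north axis is (−sin φ cos λ, −sin φ sin λ, cos φ), giving ΔN = 28.084 − 201.583 + 85.472 = -88.03 m.

ΔN = -88 m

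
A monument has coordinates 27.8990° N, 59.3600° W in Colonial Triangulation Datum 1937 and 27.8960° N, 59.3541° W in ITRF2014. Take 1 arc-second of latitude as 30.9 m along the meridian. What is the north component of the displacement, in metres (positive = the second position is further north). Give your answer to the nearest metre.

Δφ = 27.8960° − 27.8990° = -0.0030°; Δλ = -59.3541° − -59.3600° = +0.0059°.
1° of latitude = 3600 × 30.90 = 111240 m.
ΔN = Δφ × 111240 = -333.7 m; ΔE = Δλ × 111240 × cos(27.8990°) = +0.0059 × 111240 × 0.883774 = 580.0 m.

ΔN = -334 m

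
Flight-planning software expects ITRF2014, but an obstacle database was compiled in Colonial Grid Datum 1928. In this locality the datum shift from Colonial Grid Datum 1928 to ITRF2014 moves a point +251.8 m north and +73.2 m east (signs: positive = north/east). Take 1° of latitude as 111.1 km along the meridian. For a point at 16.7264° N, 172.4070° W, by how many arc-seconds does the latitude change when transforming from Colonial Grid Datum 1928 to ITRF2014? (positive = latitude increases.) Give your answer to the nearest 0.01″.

Δφ = 8.16″

1° of latitude = 111.1 km, so Δφ = 251.8 / 111100 = 0.0022664° = 8.159″.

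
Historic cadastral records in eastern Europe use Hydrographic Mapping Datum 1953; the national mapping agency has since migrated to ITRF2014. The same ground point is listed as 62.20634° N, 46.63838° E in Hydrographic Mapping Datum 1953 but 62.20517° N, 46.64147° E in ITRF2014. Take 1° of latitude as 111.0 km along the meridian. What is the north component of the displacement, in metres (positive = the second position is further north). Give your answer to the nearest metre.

ΔN = -130 m

Δφ = 62.20517° − 62.20634° = -0.00117°; Δλ = 46.64147° − 46.63838° = +0.00309°.
ΔN = Δφ × 111000 = -129.9 m; ΔE = Δλ × 111000 × cos(62.20634°) = +0.00309 × 111000 × 0.466289 = 159.9 m.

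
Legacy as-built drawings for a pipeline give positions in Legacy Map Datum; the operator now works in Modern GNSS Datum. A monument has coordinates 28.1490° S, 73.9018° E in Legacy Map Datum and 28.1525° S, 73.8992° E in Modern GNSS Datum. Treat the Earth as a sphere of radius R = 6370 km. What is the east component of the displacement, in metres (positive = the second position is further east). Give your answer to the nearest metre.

ΔE = -255 m

Δφ = -28.1525° − -28.1490° = -0.0035°; Δλ = 73.8992° − 73.9018° = -0.0026°.
1° along a meridian = πR/180 = 111177 m.
ΔN = Δφ × 111177 = -389.1 m; ΔE = Δλ × 111177 × cos(-28.1490°) = -0.0026 × 111177 × 0.881724 = -254.9 m.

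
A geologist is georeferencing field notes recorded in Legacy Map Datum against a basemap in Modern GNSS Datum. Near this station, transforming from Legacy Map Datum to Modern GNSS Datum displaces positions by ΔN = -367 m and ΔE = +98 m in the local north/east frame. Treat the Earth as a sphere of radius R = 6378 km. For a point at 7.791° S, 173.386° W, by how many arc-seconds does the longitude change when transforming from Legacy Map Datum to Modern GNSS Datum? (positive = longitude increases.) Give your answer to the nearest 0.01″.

At latitude -7.791°, cos φ = 0.990769.
One radian of longitude at latitude φ spans R cos φ, so Δλ = ΔE / (R cos φ) = 98.0 / (6378000 × 0.990769) = 1.5508e-05 rad = 3.199″.

Δλ = 3.20″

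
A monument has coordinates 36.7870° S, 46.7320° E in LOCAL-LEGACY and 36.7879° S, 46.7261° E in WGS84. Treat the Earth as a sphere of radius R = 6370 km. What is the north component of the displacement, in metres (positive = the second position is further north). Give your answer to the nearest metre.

ΔN = -100 m

Δφ = -36.7879° − -36.7870° = -0.0009°; Δλ = 46.7261° − 46.7320° = -0.0059°.
1° along a meridian = πR/180 = 111177 m.
ΔN = Δφ × 111177 = -100.1 m; ΔE = Δλ × 111177 × cos(-36.7870°) = -0.0059 × 111177 × 0.800867 = -525.3 m.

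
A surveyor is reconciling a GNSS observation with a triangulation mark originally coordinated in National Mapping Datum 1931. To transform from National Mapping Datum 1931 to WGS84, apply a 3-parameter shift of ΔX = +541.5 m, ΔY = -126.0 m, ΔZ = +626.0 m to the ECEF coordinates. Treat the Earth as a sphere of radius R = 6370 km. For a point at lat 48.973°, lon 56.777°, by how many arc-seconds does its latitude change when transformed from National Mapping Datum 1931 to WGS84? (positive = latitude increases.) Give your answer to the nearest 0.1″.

sin φ = 0.754400, cos φ = 0.656415, sin λ = 0.836544, cos λ = 0.547899.
North component: ΔN = −sin φ cos λ·ΔX − sin φ sin λ·ΔY + cos φ·ΔZ = −(0.754400)(0.547899)(541.5) − (0.754400)(0.836544)(-126.0) + (0.656415)(626.0) = 266.61 m.
1° of latitude spans πR/180 = 111177 m, so Δφ = 266.61 / 111177 × 3600 = 8.633″.

Δφ = 8.6″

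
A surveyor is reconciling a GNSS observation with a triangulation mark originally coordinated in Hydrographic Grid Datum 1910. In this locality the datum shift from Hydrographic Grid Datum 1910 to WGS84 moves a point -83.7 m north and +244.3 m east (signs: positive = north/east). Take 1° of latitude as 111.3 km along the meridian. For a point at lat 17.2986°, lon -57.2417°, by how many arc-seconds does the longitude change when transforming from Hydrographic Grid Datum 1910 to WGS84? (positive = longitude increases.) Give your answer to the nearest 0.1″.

At latitude 17.2986°, cos φ = 0.954768.
1° of longitude at this latitude = 111.3 × cos φ = 106.27 km, so Δλ = 244.3 / 106265.7 = 0.0022990° = 8.276″.

Δλ = 8.3″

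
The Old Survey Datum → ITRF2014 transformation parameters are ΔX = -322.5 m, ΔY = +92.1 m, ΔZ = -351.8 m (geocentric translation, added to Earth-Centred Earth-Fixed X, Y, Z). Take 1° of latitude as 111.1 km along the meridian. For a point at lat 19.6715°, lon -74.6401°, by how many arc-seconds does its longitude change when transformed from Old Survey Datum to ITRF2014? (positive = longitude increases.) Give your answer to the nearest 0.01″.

Δλ = -9.86″

sin φ = 0.336627, cos φ = 0.941638, sin λ = -0.964281, cos λ = 0.264881.
East component: ΔE = −sin λ·ΔX + cos λ·ΔY = −(-0.964281)(-322.5) + (0.264881)(92.1) = -286.59 m.
1° of latitude spans 111100 m; at latitude φ, 1° of longitude spans that × cos φ = 104616.0 m, so Δλ = -286.59 / 104616.0 × 3600 = -9.862″.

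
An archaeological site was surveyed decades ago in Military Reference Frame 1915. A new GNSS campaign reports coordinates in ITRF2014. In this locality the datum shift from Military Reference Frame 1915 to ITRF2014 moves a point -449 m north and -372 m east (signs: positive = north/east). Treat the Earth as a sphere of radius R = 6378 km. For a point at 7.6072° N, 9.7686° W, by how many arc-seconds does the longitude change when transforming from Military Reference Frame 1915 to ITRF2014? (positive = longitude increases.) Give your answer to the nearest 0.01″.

At latitude 7.6072°, cos φ = 0.991199.
One radian of longitude at latitude φ spans R cos φ, so Δλ = ΔE / (R cos φ) = -372.0 / (6378000 × 0.991199) = -5.8843e-05 rad = -12.137″.

Δλ = -12.14″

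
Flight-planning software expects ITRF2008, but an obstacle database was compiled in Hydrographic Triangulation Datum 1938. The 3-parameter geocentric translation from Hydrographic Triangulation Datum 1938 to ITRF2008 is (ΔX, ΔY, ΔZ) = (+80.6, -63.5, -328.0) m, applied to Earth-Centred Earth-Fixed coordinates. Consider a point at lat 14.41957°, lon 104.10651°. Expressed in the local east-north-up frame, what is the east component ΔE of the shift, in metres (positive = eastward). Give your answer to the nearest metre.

ΔE = -63 m

At φ = 14.41957°, λ = 104.10651°: sin φ = 0.249021, cos φ = 0.968498, sin λ = 0.969844, cos λ = -0.243725.
ΔE = −sin λ·ΔX + cos λ·ΔY = −(0.969844)·(80.6) + (-0.243725)·(-63.5) = -62.69 m.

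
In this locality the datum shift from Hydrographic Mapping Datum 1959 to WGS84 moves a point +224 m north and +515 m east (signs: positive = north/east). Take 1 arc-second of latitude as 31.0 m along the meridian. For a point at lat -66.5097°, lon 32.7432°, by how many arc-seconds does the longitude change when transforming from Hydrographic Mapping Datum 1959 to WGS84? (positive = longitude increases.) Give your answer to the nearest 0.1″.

At latitude -66.5097°, cos φ = 0.398594.
1″ of longitude at this latitude = 31.00 × cos φ = 12.3564 m, so Δλ = 515.0 / 12.3564 = 41.679″.

Δλ = 41.7″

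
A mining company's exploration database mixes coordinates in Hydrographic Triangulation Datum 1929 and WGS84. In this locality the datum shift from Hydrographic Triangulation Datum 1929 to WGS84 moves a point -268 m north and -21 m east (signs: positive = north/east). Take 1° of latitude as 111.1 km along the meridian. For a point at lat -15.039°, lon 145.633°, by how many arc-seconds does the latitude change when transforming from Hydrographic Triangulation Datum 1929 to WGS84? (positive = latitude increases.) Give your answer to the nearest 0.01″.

Δφ = -8.68″

1° of latitude = 111.1 km, so Δφ = -268.0 / 111100 = -0.0024122° = -8.684″.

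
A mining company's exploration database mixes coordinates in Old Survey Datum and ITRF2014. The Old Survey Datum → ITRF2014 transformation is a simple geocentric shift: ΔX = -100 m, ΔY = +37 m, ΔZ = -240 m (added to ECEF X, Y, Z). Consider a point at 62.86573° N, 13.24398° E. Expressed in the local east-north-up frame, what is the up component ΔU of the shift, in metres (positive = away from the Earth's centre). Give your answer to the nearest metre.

At φ = 62.86573°, λ = 13.24398°: sin φ = 0.889940, cos φ = 0.456077, sin λ = 0.229098, cos λ = 0.973403.
ΔU = cos φ cos λ·ΔX + cos φ sin λ·ΔY + sin φ·ΔZ = (0.456077)(0.973403)(-100) + (0.456077)(0.229098)(37) + (0.889940)(-240) = -254.11 m.

ΔU = -254 m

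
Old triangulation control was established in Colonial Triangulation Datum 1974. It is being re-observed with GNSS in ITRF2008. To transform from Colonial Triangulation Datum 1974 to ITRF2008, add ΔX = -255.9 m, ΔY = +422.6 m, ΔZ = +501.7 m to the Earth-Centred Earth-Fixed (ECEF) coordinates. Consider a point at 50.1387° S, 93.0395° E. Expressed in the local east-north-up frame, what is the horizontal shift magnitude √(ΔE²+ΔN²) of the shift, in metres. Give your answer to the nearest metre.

The local east axis at (φ, λ) is (−sin λ, cos λ, 0), so ΔE = −sin(93.0395°)·(-255.9) + cos(93.0395°)·422.6 = 233.13 m.
The local north axis is (−sin φ cos λ, −sin φ sin λ, cos φ), giving ΔN = 10.415 + 323.931 + 321.555 = 655.90 m.
Horizontal magnitude = √(ΔE² + ΔN²) = √(233.13² + 655.90²) = 696.10 m.

696 m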